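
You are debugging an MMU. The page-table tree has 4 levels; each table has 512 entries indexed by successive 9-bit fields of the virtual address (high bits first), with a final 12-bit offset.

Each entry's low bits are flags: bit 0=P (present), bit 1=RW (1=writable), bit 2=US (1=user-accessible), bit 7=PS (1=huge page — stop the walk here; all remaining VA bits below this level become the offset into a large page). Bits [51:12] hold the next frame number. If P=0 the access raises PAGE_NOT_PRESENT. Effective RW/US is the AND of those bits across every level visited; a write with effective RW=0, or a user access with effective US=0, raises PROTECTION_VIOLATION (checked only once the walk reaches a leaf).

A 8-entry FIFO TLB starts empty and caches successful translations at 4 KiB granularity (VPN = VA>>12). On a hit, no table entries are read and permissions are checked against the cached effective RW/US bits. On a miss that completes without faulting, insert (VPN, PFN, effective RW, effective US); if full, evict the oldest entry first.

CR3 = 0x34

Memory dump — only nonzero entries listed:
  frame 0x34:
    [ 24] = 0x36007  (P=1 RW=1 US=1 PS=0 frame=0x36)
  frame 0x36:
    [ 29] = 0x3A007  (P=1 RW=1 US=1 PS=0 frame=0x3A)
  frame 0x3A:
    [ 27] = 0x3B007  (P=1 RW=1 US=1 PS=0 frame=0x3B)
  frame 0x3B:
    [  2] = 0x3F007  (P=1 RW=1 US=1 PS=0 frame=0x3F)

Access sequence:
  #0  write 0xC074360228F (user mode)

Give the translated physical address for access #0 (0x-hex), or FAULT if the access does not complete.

Walk each access:
#0 VA=0xC074360228F (w,user):
  lvl0: tbl 0x34, slot 24 ⇒ 0x36007 (P1/RW1/US1/PS0)
  lvl1: tbl 0x36, slot 29 ⇒ 0x3A007 (P1/RW1/US1/PS0)
  lvl2: tbl 0x3A, slot 27 ⇒ 0x3B007 (P1/RW1/US1/PS0)
  lvl3: tbl 0x3B, slot 2 ⇒ 0x3F007 (P1/RW1/US1/PS0)
  ⇒ phys 0x3F28F  [4 reads]

Access #0 PA: 0x3F28F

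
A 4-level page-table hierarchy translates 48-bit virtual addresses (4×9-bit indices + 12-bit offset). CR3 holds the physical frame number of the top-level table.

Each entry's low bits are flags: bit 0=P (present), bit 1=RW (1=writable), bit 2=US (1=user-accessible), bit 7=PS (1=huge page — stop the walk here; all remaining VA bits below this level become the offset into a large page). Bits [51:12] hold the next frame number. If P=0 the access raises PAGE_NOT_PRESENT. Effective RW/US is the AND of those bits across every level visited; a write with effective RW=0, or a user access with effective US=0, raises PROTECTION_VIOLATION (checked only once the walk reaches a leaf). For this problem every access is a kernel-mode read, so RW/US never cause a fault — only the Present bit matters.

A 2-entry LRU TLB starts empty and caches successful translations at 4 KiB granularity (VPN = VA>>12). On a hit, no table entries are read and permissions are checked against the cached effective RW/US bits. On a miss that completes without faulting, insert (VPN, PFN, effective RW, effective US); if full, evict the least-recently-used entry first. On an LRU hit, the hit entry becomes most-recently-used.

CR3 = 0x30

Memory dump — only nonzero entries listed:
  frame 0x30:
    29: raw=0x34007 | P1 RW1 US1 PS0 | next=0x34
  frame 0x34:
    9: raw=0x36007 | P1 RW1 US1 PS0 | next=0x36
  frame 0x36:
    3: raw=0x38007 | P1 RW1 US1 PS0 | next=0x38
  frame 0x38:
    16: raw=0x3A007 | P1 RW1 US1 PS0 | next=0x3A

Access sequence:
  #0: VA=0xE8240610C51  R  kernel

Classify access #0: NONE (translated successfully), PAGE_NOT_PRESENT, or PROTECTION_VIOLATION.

Trace:
#0 VA=0xE8240610C51 (r,kernel):
  L0: frame=0x30 idx=29 entry=0x34007 [P=1 RW=1 US=1 PS=0]
  L1: frame=0x34 idx=9 entry=0x36007 [P=1 RW=1 US=1 PS=0]
  L2: frame=0x36 idx=3 entry=0x38007 [P=1 RW=1 US=1 PS=0]
  L3: frame=0x38 idx=16 entry=0x3A007 [P=1 RW=1 US=1 PS=0]
  → PA=0x3AC51  (4 entries read)

Access #0 fault: NONE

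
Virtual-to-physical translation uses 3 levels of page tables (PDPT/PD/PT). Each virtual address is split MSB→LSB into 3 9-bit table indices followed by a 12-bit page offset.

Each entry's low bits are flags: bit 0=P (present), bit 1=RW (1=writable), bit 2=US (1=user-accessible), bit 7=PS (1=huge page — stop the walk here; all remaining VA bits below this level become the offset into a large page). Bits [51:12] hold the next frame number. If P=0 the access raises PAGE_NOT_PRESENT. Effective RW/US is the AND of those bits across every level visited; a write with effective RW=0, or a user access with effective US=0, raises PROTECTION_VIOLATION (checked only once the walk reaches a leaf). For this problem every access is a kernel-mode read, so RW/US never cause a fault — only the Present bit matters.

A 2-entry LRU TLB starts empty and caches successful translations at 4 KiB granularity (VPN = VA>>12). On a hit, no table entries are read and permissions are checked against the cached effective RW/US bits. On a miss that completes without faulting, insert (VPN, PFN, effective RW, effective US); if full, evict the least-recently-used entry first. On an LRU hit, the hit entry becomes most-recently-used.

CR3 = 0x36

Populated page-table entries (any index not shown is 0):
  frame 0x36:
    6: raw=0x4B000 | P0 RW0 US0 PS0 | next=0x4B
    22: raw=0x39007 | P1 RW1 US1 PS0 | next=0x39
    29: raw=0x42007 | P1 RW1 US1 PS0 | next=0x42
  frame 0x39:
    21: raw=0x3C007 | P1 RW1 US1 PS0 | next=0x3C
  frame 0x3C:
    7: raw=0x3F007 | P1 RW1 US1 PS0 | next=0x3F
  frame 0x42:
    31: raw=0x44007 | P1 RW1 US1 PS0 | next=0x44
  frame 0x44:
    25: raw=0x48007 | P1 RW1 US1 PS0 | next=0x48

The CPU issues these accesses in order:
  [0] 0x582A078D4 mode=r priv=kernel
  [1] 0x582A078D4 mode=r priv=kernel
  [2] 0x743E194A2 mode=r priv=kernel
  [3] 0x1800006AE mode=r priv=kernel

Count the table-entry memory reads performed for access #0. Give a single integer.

Trace:
#0 VA=0x582A078D4 (r,kernel):
  L0: frame=0x36 idx=22 entry=0x39007 [P=1 RW=1 US=1 PS=0]
  L1: frame=0x39 idx=21 entry=0x3C007 [P=1 RW=1 US=1 PS=0]
  L2: frame=0x3C idx=7 entry=0x3F007 [P=1 RW=1 US=1 PS=0]
  ⇒ phys 0x3F8D4  [3 reads]
#1 VA=0x582A078D4 (r,kernel):
  TLB hit vpn=0x582A07 → PA=0x3F8D4
#2 VA=0x743E194A2 (r,kernel):
  L0: frame=0x36 idx=29 entry=0x42007 [P=1 RW=1 US=1 PS=0]
  L1: frame=0x42 idx=31 entry=0x44007 [P=1 RW=1 US=1 PS=0]
  L2: frame=0x44 idx=25 entry=0x48007 [P=1 RW=1 US=1 PS=0]
  ⇒ phys 0x484A2  [3 reads]
#3 VA=0x1800006AE (r,kernel):
  L0: frame=0x36 idx=6 entry=0x4B000 [P=0 RW=0 US=0 PS=0]
  → PAGE_NOT_PRESENT  (1 entries read)

Entries read for #0: 3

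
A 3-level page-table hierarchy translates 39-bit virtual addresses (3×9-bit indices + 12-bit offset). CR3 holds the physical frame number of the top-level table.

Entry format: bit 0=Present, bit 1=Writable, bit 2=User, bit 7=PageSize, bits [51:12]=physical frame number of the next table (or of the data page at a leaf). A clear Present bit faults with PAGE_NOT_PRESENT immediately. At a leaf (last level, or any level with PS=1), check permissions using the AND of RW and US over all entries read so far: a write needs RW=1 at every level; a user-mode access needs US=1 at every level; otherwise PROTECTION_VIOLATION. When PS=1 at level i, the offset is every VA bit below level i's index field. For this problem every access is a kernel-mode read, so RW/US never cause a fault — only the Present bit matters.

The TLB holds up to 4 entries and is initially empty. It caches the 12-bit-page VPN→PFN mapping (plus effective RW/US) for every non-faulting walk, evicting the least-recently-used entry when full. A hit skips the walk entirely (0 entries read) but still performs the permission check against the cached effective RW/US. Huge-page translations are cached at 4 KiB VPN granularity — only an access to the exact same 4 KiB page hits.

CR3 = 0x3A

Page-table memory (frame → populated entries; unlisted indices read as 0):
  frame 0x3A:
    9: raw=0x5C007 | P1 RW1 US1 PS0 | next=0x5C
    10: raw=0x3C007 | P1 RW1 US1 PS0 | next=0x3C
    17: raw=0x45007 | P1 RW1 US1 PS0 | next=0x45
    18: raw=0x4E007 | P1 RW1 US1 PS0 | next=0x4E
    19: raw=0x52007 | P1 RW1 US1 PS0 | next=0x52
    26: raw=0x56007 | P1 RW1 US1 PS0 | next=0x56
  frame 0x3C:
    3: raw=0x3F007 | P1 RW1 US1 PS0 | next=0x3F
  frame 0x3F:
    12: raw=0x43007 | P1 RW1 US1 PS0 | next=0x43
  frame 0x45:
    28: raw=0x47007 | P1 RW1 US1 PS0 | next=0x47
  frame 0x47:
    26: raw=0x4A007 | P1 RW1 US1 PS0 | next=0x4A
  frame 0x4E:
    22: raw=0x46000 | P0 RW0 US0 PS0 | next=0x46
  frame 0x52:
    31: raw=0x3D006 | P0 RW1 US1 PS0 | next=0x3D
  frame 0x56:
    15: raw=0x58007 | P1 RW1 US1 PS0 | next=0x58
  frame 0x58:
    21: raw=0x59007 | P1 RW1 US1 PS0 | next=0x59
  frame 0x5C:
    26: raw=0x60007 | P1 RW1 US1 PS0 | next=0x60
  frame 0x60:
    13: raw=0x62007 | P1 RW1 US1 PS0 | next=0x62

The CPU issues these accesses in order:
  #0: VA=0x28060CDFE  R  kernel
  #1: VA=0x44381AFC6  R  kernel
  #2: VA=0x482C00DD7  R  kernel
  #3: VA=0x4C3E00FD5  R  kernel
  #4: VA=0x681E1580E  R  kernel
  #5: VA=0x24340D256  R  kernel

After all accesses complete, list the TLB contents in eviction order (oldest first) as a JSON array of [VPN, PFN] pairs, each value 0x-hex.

Walk each access:
#0 VA=0x28060CDFE (r,kernel):
  L0 @0x3A[10] → 0x3C007  P=1,RW=1,US=1,PS=0
  L1 @0x3C[3] → 0x3F007  P=1,RW=1,US=1,PS=0
  L2 @0x3F[12] → 0x43007  P=1,RW=1,US=1,PS=0
  → PA=0x43DFE  (3 entries read)
#1 VA=0x44381AFC6 (r,kernel):
  L0 @0x3A[17] → 0x45007  P=1,RW=1,US=1,PS=0
  L1 @0x45[28] → 0x47007  P=1,RW=1,US=1,PS=0
  L2 @0x47[26] → 0x4A007  P=1,RW=1,US=1,PS=0
  → PA=0x4AFC6  (3 entries read)
#2 VA=0x482C00DD7 (r,kernel):
  L0 @0x3A[18] → 0x4E007  P=1,RW=1,US=1,PS=0
  L1 @0x4E[22] → 0x46000  P=0,RW=0,US=0,PS=0
  → PAGE_NOT_PRESENT  (2 entries read)
#3 VA=0x4C3E00FD5 (r,kernel):
  L0 @0x3A[19] → 0x52007  P=1,RW=1,US=1,PS=0
  L1 @0x52[31] → 0x3D006  P=0,RW=1,US=1,PS=0
  → PAGE_NOT_PRESENT  (2 entries read)
#4 VA=0x681E1580E (r,kernel):
  L0 @0x3A[26] → 0x56007  P=1,RW=1,US=1,PS=0
  L1 @0x56[15] → 0x58007  P=1,RW=1,US=1,PS=0
  L2 @0x58[21] → 0x59007  P=1,RW=1,US=1,PS=0
  → PA=0x5980E  (3 entries read)
#5 VA=0x24340D256 (r,kernel):
  L0 @0x3A[9] → 0x5C007  P=1,RW=1,US=1,PS=0
  L1 @0x5C[26] → 0x60007  P=1,RW=1,US=1,PS=0
  L2 @0x60[13] → 0x62007  P=1,RW=1,US=1,PS=0
  → PA=0x62256  (3 entries read)

TLB: [["0x28060C", "0x43"], ["0x44381A", "0x4A"], ["0x681E15", "0x59"], ["0x24340D", "0x62"]]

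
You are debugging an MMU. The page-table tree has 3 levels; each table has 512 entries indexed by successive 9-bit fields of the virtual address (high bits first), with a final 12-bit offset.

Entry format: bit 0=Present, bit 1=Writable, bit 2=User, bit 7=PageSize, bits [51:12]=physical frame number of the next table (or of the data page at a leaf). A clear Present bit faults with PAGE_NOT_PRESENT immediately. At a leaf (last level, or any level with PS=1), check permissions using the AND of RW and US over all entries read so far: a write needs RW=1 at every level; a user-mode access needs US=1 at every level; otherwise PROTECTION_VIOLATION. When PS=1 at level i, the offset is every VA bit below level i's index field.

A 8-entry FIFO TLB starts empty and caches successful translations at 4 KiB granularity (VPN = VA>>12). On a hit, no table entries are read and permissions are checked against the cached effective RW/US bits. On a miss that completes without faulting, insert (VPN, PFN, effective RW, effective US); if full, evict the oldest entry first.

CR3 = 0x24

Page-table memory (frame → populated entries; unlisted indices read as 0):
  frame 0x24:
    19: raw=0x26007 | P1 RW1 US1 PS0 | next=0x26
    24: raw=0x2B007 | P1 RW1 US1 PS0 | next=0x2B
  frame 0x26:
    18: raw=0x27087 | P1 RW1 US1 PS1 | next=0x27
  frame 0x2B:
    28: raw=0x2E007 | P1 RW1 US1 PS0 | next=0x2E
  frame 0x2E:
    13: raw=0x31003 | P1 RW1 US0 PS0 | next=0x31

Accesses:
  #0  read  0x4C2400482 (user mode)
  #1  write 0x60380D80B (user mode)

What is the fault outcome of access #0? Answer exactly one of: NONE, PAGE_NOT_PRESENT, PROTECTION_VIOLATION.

Trace:
#0 VA=0x4C2400482 (r,user):
  L0 @0x24[19] → 0x26007  P=1,RW=1,US=1,PS=0
  L1 @0x26[18] → 0x27087  P=1,RW=1,US=1,PS=1
  ⇒ phys 0x27482 (huge @L1)  [2 reads]
#1 VA=0x60380D80B (w,user):
  L0 @0x24[24] → 0x2B007  P=1,RW=1,US=1,PS=0
  L1 @0x2B[28] → 0x2E007  P=1,RW=1,US=1,PS=0
  L2 @0x2E[13] → 0x31003  P=1,RW=1,US=0,PS=0
  ✗ PROTECTION_VIOLATION  [3 reads]

Access #0 fault: NONE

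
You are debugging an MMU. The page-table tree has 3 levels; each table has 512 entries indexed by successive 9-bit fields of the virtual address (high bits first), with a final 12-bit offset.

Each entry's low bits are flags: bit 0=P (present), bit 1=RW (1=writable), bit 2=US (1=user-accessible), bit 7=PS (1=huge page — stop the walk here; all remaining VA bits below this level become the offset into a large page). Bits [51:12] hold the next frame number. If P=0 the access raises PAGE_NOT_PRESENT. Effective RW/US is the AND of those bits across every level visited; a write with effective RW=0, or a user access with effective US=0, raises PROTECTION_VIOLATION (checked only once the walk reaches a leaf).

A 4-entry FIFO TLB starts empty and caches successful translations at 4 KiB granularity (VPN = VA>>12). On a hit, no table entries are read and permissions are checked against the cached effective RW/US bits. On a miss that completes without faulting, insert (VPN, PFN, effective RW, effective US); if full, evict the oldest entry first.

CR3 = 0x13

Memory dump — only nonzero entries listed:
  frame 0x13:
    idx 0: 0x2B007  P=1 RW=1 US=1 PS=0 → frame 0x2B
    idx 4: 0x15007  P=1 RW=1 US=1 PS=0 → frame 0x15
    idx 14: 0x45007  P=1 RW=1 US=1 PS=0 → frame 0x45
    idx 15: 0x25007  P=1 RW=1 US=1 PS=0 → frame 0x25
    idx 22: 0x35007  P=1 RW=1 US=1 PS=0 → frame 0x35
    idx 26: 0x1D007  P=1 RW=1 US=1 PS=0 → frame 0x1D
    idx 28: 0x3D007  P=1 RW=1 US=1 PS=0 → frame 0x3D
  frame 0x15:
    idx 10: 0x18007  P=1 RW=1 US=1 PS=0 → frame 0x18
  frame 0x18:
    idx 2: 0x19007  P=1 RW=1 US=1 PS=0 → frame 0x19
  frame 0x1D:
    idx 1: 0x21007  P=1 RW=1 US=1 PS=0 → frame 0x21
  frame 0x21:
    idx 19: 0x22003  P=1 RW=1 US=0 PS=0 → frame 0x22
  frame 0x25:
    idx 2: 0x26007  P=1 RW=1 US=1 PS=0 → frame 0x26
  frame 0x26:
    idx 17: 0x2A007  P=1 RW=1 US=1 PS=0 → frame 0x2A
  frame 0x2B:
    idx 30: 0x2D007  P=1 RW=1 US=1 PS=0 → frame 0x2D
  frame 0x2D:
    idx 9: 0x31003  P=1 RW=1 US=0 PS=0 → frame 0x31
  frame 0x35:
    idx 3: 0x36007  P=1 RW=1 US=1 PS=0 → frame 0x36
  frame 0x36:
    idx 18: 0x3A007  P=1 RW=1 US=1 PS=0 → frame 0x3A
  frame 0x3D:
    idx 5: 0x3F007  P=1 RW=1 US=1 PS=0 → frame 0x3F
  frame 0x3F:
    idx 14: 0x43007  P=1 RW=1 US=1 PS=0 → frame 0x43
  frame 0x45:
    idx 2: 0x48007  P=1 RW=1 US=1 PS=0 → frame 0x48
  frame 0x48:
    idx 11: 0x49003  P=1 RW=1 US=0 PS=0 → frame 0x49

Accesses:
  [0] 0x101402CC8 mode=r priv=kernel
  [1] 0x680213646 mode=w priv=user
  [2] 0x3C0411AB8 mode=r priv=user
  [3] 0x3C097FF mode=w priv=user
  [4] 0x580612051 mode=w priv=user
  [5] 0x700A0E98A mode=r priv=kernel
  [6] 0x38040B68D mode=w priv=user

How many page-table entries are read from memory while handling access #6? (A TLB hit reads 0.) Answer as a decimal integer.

Trace:
#0 VA=0x101402CC8 (r,kernel):
  lvl0: tbl 0x13, slot 4 ⇒ 0x15007 (P1/RW1/US1/PS0)
  lvl1: tbl 0x15, slot 10 ⇒ 0x18007 (P1/RW1/US1/PS0)
  lvl2: tbl 0x18, slot 2 ⇒ 0x19007 (P1/RW1/US1/PS0)
  ✓ 0x19CC8  — 3 lookups
#1 VA=0x680213646 (w,user):
  lvl0: tbl 0x13, slot 26 ⇒ 0x1D007 (P1/RW1/US1/PS0)
  lvl1: tbl 0x1D, slot 1 ⇒ 0x21007 (P1/RW1/US1/PS0)
  lvl2: tbl 0x21, slot 19 ⇒ 0x22003 (P1/RW1/US0/PS0)
  ✗ PROTECTION_VIOLATION  [3 reads]
#2 VA=0x3C0411AB8 (r,user):
  lvl0: tbl 0x13, slot 15 ⇒ 0x25007 (P1/RW1/US1/PS0)
  lvl1: tbl 0x25, slot 2 ⇒ 0x26007 (P1/RW1/US1/PS0)
  lvl2: tbl 0x26, slot 17 ⇒ 0x2A007 (P1/RW1/US1/PS0)
  ✓ 0x2AAB8  — 3 lookups
#3 VA=0x3C097FF (w,user):
  lvl0: tbl 0x13, slot 0 ⇒ 0x2B007 (P1/RW1/US1/PS0)
  lvl1: tbl 0x2B, slot 30 ⇒ 0x2D007 (P1/RW1/US1/PS0)
  lvl2: tbl 0x2D, slot 9 ⇒ 0x31003 (P1/RW1/US0/PS0)
  ✗ PROTECTION_VIOLATION  [3 reads]
#4 VA=0x580612051 (w,user):
  lvl0: tbl 0x13, slot 22 ⇒ 0x35007 (P1/RW1/US1/PS0)
  lvl1: tbl 0x35, slot 3 ⇒ 0x36007 (P1/RW1/US1/PS0)
  lvl2: tbl 0x36, slot 18 ⇒ 0x3A007 (P1/RW1/US1/PS0)
  ✓ 0x3A051  — 3 lookups
#5 VA=0x700A0E98A (r,kernel):
  lvl0: tbl 0x13, slot 28 ⇒ 0x3D007 (P1/RW1/US1/PS0)
  lvl1: tbl 0x3D, slot 5 ⇒ 0x3F007 (P1/RW1/US1/PS0)
  lvl2: tbl 0x3F, slot 14 ⇒ 0x43007 (P1/RW1/US1/PS0)
  ✓ 0x4398A  — 3 lookups
#6 VA=0x38040B68D (w,user):
  lvl0: tbl 0x13, slot 14 ⇒ 0x45007 (P1/RW1/US1/PS0)
  lvl1: tbl 0x45, slot 2 ⇒ 0x48007 (P1/RW1/US1/PS0)
  lvl2: tbl 0x48, slot 11 ⇒ 0x49003 (P1/RW1/US0/PS0)
  ✗ PROTECTION_VIOLATION  [3 reads]

Entries read for #6: 3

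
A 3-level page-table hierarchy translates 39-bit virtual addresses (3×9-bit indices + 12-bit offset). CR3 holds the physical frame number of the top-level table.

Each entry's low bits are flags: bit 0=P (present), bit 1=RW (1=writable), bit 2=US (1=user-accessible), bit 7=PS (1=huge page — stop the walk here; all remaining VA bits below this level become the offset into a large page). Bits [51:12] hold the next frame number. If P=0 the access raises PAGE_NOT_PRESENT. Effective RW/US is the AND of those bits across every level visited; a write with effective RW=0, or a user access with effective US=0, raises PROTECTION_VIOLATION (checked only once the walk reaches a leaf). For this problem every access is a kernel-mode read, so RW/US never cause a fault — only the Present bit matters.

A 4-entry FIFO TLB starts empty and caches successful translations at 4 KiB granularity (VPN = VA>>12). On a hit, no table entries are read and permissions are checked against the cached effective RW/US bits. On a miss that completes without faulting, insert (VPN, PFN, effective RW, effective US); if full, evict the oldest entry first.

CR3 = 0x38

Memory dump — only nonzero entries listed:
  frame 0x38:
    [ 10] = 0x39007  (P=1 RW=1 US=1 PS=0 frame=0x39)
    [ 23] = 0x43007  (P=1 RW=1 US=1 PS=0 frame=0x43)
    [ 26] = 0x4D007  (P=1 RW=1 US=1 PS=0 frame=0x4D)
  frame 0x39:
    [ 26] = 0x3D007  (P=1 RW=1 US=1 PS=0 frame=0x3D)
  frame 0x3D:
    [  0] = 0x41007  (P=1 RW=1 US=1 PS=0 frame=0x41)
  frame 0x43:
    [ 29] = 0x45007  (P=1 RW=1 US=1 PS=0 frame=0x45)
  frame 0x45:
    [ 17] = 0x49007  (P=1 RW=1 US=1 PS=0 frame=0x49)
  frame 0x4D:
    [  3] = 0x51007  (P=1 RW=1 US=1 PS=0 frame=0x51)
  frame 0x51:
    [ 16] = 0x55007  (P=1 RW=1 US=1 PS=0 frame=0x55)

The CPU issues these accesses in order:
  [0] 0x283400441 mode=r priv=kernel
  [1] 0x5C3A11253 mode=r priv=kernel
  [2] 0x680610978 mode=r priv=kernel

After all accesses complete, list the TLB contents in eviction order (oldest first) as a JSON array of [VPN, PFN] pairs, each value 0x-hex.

Walk each access:
#0 VA=0x283400441 (r,kernel):
  L0 @0x38[10] → 0x39007  P=1,RW=1,US=1,PS=0
  L1 @0x39[26] → 0x3D007  P=1,RW=1,US=1,PS=0
  L2 @0x3D[0] → 0x41007  P=1,RW=1,US=1,PS=0
  ⇒ phys 0x41441  [3 reads]
#1 VA=0x5C3A11253 (r,kernel):
  L0 @0x38[23] → 0x43007  P=1,RW=1,US=1,PS=0
  L1 @0x43[29] → 0x45007  P=1,RW=1,US=1,PS=0
  L2 @0x45[17] → 0x49007  P=1,RW=1,US=1,PS=0
  ⇒ phys 0x49253  [3 reads]
#2 VA=0x680610978 (r,kernel):
  L0 @0x38[26] → 0x4D007  P=1,RW=1,US=1,PS=0
  L1 @0x4D[3] → 0x51007  P=1,RW=1,US=1,PS=0
  L2 @0x51[16] → 0x55007  P=1,RW=1,US=1,PS=0
  ⇒ phys 0x55978  [3 reads]

TLB: [["0x283400", "0x41"], ["0x5C3A11", "0x49"], ["0x680610", "0x55"]]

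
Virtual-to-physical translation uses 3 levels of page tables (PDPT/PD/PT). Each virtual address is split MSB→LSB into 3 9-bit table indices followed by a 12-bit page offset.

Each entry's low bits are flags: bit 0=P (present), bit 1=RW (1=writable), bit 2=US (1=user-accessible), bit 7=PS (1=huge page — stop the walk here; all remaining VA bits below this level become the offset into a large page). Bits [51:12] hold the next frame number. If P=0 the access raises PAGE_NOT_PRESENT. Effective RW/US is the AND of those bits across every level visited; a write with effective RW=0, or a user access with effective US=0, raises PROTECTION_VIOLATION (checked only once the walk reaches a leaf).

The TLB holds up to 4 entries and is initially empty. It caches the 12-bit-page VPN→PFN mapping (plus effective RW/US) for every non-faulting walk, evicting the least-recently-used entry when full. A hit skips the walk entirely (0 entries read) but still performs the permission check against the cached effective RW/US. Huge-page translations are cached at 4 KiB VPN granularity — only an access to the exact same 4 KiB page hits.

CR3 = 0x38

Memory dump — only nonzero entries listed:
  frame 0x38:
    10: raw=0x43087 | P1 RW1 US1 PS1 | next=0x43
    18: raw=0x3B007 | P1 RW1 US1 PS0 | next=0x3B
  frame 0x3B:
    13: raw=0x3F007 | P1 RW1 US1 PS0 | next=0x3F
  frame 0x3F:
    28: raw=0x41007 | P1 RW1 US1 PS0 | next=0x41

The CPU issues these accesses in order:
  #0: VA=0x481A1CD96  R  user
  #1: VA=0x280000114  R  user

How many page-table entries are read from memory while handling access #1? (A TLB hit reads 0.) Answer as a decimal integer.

Trace:
#0 VA=0x481A1CD96 (r,user):
  lvl0: tbl 0x38, slot 18 ⇒ 0x3B007 (P1/RW1/US1/PS0)
  lvl1: tbl 0x3B, slot 13 ⇒ 0x3F007 (P1/RW1/US1/PS0)
  lvl2: tbl 0x3F, slot 28 ⇒ 0x41007 (P1/RW1/US1/PS0)
  ⇒ phys 0x41D96  [3 reads]
#1 VA=0x280000114 (r,user):
  lvl0: tbl 0x38, slot 10 ⇒ 0x43087 (P1/RW1/US1/PS1)
  ⇒ phys 0x43114 (huge @L0)  [1 reads]

Entries read for #1: 1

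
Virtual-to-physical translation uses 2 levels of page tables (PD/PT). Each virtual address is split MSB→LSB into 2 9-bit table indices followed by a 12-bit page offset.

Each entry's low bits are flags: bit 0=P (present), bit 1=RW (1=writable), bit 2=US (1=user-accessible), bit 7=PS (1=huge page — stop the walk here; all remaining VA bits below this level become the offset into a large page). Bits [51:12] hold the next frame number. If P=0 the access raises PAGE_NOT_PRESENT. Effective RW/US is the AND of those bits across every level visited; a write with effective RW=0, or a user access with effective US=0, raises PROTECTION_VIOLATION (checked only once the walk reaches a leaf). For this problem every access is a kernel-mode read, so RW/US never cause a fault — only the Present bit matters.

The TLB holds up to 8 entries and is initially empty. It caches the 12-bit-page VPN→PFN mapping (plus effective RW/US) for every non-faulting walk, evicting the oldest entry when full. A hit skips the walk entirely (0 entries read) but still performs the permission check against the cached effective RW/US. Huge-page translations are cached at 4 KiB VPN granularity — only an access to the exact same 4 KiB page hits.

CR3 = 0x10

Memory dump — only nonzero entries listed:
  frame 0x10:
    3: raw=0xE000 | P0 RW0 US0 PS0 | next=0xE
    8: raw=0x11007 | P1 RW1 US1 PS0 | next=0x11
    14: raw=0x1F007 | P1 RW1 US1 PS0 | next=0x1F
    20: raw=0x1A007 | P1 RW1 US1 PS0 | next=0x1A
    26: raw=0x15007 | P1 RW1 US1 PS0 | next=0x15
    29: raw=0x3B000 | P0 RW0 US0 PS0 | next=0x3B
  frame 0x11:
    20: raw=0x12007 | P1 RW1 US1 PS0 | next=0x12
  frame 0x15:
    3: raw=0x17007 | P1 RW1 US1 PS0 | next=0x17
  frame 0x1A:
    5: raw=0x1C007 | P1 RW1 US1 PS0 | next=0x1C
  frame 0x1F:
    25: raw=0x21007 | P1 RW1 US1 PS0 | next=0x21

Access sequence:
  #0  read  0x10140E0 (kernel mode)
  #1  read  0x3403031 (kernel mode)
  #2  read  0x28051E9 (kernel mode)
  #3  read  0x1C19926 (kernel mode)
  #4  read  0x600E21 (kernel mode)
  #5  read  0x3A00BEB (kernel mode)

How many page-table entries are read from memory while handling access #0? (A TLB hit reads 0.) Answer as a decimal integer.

Walk each access:
#0 VA=0x10140E0 (r,kernel):
  L0 @0x10[8] → 0x11007  P=1,RW=1,US=1,PS=0
  L1 @0x11[20] → 0x12007  P=1,RW=1,US=1,PS=0
  ✓ 0x120E0  — 2 lookups
#1 VA=0x3403031 (r,kernel):
  L0 @0x10[26] → 0x15007  P=1,RW=1,US=1,PS=0
  L1 @0x15[3] → 0x17007  P=1,RW=1,US=1,PS=0
  ✓ 0x17031  — 2 lookups
#2 VA=0x28051E9 (r,kernel):
  L0 @0x10[20] → 0x1A007  P=1,RW=1,US=1,PS=0
  L1 @0x1A[5] → 0x1C007  P=1,RW=1,US=1,PS=0
  ✓ 0x1C1E9  — 2 lookups
#3 VA=0x1C19926 (r,kernel):
  L0 @0x10[14] → 0x1F007  P=1,RW=1,US=1,PS=0
  L1 @0x1F[25] → 0x21007  P=1,RW=1,US=1,PS=0
  ✓ 0x21926  — 2 lookups
#4 VA=0x600E21 (r,kernel):
  L0 @0x10[3] → 0xE000  P=0,RW=0,US=0,PS=0
  → PAGE_NOT_PRESENT  (1 entries read)
#5 VA=0x3A00BEB (r,kernel):
  L0 @0x10[29] → 0x3B000  P=0,RW=0,US=0,PS=0
  → PAGE_NOT_PRESENT  (1 entries read)

Entries read for #0: 2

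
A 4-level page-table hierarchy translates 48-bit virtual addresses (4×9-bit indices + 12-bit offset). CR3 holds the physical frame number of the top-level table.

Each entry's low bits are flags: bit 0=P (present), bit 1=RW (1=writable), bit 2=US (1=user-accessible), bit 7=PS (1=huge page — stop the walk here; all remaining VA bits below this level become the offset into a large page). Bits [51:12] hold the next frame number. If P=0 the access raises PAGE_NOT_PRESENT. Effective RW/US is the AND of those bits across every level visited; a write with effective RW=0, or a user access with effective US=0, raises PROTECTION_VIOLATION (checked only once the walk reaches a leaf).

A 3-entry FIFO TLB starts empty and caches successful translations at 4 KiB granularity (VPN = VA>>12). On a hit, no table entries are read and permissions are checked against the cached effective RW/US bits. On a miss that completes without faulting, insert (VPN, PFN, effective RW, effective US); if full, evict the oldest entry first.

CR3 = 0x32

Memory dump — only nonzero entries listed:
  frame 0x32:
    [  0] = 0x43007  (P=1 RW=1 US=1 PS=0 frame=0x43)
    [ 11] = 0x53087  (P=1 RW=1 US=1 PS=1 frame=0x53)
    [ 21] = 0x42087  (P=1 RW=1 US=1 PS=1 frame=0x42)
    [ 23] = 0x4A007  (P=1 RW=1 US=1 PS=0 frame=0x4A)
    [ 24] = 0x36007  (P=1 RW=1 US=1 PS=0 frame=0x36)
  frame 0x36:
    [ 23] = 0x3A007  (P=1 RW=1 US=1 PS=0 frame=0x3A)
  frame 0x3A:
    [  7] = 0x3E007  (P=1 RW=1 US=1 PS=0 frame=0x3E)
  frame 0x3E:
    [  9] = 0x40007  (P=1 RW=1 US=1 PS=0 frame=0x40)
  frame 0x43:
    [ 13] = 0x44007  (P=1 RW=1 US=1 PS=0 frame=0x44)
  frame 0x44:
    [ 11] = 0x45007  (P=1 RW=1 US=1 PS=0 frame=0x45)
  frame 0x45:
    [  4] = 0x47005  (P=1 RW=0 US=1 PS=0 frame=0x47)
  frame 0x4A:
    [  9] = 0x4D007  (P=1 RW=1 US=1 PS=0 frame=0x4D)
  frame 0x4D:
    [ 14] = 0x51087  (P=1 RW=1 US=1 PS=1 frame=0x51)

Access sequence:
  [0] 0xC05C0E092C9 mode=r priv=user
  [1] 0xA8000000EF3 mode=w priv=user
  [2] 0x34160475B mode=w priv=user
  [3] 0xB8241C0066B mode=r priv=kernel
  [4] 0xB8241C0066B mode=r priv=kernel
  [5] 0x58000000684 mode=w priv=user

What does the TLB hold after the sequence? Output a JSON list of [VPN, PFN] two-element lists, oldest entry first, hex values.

Per-access translation:
#0 VA=0xC05C0E092C9 (r,user):
  lvl0: tbl 0x32, slot 24 ⇒ 0x36007 (P1/RW1/US1/PS0)
  lvl1: tbl 0x36, slot 23 ⇒ 0x3A007 (P1/RW1/US1/PS0)
  lvl2: tbl 0x3A, slot 7 ⇒ 0x3E007 (P1/RW1/US1/PS0)
  lvl3: tbl 0x3E, slot 9 ⇒ 0x40007 (P1/RW1/US1/PS0)
  ✓ 0x402C9  — 4 lookups
#1 VA=0xA8000000EF3 (w,user):
  lvl0: tbl 0x32, slot 21 ⇒ 0x42087 (P1/RW1/US1/PS1)
  ✓ 0x42EF3 (huge @L0)  — 1 lookups
#2 VA=0x34160475B (w,user):
  lvl0: tbl 0x32, slot 0 ⇒ 0x43007 (P1/RW1/US1/PS0)
  lvl1: tbl 0x43, slot 13 ⇒ 0x44007 (P1/RW1/US1/PS0)
  lvl2: tbl 0x44, slot 11 ⇒ 0x45007 (P1/RW1/US1/PS0)
  lvl3: tbl 0x45, slot 4 ⇒ 0x47005 (P1/RW0/US1/PS0)
  ✗ PROTECTION_VIOLATION  [4 reads]
#3 VA=0xB8241C0066B (r,kernel):
  lvl0: tbl 0x32, slot 23 ⇒ 0x4A007 (P1/RW1/US1/PS0)
  lvl1: tbl 0x4A, slot 9 ⇒ 0x4D007 (P1/RW1/US1/PS0)
  lvl2: tbl 0x4D, slot 14 ⇒ 0x51087 (P1/RW1/US1/PS1)
  ✓ 0x5166B (huge @L2)  — 3 lookups
#4 VA=0xB8241C0066B (r,kernel):
  TLB hit vpn=0xB8241C00 → PA=0x5166B
#5 VA=0x58000000684 (w,user):
  lvl0: tbl 0x32, slot 11 ⇒ 0x53087 (P1/RW1/US1/PS1)
  ✓ 0x53684 (huge @L0)  — 1 lookups

TLB: [["0xA8000000", "0x42"], ["0xB8241C00", "0x51"], ["0x58000000", "0x53"]]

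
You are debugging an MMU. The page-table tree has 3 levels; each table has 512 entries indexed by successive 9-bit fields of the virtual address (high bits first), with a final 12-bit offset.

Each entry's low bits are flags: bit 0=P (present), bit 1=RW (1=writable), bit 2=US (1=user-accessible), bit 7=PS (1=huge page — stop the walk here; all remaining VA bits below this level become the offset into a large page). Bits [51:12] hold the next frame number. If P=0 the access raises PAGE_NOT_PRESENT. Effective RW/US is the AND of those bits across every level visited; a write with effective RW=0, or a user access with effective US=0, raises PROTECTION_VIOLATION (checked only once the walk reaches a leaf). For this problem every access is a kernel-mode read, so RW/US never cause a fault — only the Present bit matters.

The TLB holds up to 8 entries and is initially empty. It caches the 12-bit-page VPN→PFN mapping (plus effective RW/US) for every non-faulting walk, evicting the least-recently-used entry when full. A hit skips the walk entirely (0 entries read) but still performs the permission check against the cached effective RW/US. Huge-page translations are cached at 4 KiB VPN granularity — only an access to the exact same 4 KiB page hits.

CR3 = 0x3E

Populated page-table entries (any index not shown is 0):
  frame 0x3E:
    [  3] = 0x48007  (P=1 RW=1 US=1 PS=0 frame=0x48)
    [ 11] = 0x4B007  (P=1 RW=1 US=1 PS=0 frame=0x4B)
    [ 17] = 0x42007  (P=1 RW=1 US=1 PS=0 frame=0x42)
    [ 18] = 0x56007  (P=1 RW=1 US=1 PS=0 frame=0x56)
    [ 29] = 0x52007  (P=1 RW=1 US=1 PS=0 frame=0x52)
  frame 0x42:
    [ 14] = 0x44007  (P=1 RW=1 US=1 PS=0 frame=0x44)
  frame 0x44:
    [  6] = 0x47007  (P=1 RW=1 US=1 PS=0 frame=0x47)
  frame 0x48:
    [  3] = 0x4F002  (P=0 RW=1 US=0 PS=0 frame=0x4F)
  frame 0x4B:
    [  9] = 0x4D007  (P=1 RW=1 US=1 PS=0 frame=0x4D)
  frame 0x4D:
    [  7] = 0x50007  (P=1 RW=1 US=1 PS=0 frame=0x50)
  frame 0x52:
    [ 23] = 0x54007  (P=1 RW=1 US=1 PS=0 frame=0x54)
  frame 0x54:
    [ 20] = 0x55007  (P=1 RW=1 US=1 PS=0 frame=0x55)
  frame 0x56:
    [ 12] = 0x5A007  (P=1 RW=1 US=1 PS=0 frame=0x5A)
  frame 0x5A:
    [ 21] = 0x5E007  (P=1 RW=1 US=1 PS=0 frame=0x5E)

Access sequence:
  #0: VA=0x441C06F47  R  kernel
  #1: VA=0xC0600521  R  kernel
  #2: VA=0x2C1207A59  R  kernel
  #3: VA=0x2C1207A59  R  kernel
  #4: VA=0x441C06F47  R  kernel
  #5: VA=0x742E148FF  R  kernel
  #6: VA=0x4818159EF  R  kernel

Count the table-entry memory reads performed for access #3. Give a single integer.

Walk each access:
#0 VA=0x441C06F47 (r,kernel):
  [0] read 0x3E idx=17: raw=0x42007 flags P=1 W=1 U=1 S=0
  [1] read 0x42 idx=14: raw=0x44007 flags P=1 W=1 U=1 S=0
  [2] read 0x44 idx=6: raw=0x47007 flags P=1 W=1 U=1 S=0
  ✓ 0x47F47  — 3 lookups
#1 VA=0xC0600521 (r,kernel):
  [0] read 0x3E idx=3: raw=0x48007 flags P=1 W=1 U=1 S=0
  [1] read 0x48 idx=3: raw=0x4F002 flags P=0 W=1 U=0 S=0
  → PAGE_NOT_PRESENT  (2 entries read)
#2 VA=0x2C1207A59 (r,kernel):
  [0] read 0x3E idx=11: raw=0x4B007 flags P=1 W=1 U=1 S=0
  [1] read 0x4B idx=9: raw=0x4D007 flags P=1 W=1 U=1 S=0
  [2] read 0x4D idx=7: raw=0x50007 flags P=1 W=1 U=1 S=0
  ✓ 0x50A59  — 3 lookups
#3 VA=0x2C1207A59 (r,kernel):
  TLB hit vpn=0x2C1207 → PA=0x50A59
#4 VA=0x441C06F47 (r,kernel):
  TLB hit vpn=0x441C06 → PA=0x47F47
#5 VA=0x742E148FF (r,kernel):
  [0] read 0x3E idx=29: raw=0x52007 flags P=1 W=1 U=1 S=0
  [1] read 0x52 idx=23: raw=0x54007 flags P=1 W=1 U=1 S=0
  [2] read 0x54 idx=20: raw=0x55007 flags P=1 W=1 U=1 S=0
  ✓ 0x558FF  — 3 lookups
#6 VA=0x4818159EF (r,kernel):
  [0] read 0x3E idx=18: raw=0x56007 flags P=1 W=1 U=1 S=0
  [1] read 0x56 idx=12: raw=0x5A007 flags P=1 W=1 U=1 S=0
  [2] read 0x5A idx=21: raw=0x5E007 flags P=1 W=1 U=1 S=0
  ✓ 0x5E9EF  — 3 lookups

Entries read for #3: 0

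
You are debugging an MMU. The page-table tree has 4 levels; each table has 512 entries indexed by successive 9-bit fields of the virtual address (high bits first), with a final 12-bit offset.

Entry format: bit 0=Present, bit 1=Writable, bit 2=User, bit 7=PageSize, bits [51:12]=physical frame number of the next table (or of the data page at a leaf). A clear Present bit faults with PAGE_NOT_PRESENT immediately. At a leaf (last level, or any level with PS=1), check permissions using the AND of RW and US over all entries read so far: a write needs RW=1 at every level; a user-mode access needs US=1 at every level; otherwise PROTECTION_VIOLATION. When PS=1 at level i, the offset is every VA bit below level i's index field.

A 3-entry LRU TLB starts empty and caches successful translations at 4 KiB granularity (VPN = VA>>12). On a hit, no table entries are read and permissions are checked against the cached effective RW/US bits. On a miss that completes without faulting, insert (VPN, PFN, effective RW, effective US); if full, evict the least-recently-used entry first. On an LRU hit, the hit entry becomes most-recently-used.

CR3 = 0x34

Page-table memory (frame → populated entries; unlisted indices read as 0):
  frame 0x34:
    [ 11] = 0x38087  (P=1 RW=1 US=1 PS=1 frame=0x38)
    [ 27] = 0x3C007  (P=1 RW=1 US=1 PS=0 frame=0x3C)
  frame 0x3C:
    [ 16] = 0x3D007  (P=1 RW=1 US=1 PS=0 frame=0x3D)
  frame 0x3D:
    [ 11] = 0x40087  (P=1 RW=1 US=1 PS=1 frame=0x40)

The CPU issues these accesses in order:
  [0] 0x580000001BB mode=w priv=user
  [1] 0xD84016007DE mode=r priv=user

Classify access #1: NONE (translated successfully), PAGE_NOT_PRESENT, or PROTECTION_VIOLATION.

Per-access translation:
#0 VA=0x580000001BB (w,user):
  [0] read 0x34 idx=11: raw=0x38087 flags P=1 W=1 U=1 S=1
  ✓ 0x381BB (huge @L0)  — 1 lookups
#1 VA=0xD84016007DE (r,user):
  [0] read 0x34 idx=27: raw=0x3C007 flags P=1 W=1 U=1 S=0
  [1] read 0x3C idx=16: raw=0x3D007 flags P=1 W=1 U=1 S=0
  [2] read 0x3D idx=11: raw=0x40087 flags P=1 W=1 U=1 S=1
  ✓ 0x407DE (huge @L2)  — 3 lookups

Access #1 fault: NONE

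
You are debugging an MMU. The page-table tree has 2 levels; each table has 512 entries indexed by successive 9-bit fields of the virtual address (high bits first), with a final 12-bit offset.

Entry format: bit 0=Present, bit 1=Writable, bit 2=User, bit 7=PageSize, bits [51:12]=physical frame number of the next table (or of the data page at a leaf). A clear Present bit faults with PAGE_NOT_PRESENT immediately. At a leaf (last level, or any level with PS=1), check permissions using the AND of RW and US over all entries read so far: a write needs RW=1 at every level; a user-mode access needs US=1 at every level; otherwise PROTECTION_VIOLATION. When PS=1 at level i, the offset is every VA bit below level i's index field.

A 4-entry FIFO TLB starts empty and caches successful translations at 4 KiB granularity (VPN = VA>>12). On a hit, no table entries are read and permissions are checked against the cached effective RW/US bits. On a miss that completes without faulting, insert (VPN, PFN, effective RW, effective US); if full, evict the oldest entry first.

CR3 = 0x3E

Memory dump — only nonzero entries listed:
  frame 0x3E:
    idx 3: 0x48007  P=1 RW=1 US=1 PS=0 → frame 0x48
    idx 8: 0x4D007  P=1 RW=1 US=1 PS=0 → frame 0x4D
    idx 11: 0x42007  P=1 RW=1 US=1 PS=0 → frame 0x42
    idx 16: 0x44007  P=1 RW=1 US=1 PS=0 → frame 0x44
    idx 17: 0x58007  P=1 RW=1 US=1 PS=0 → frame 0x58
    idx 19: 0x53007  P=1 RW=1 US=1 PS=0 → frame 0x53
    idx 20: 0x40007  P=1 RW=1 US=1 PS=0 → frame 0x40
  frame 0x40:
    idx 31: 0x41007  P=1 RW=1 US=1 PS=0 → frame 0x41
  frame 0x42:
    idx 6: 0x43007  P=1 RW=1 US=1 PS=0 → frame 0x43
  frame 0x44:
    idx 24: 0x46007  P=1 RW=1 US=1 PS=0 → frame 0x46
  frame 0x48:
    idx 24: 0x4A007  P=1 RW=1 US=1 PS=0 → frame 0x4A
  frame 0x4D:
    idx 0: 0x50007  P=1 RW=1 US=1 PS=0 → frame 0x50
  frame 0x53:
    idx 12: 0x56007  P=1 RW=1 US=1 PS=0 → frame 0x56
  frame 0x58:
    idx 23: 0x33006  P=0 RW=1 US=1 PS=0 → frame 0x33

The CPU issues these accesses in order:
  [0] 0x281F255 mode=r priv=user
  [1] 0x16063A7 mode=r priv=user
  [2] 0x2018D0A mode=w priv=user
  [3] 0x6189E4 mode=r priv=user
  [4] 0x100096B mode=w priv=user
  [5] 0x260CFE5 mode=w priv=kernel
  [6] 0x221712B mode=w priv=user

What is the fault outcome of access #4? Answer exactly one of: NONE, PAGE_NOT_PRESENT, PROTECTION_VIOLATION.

Walk each access:
#0 VA=0x281F255 (r,user):
  L0: frame=0x3E idx=20 entry=0x40007 [P=1 RW=1 US=1 PS=0]
  L1: frame=0x40 idx=31 entry=0x41007 [P=1 RW=1 US=1 PS=0]
  → PA=0x41255  (2 entries read)
#1 VA=0x16063A7 (r,user):
  L0: frame=0x3E idx=11 entry=0x42007 [P=1 RW=1 US=1 PS=0]
  L1: frame=0x42 idx=6 entry=0x43007 [P=1 RW=1 US=1 PS=0]
  → PA=0x433A7  (2 entries read)
#2 VA=0x2018D0A (w,user):
  L0: frame=0x3E idx=16 entry=0x44007 [P=1 RW=1 US=1 PS=0]
  L1: frame=0x44 idx=24 entry=0x46007 [P=1 RW=1 US=1 PS=0]
  → PA=0x46D0A  (2 entries read)
#3 VA=0x6189E4 (r,user):
  L0: frame=0x3E idx=3 entry=0x48007 [P=1 RW=1 US=1 PS=0]
  L1: frame=0x48 idx=24 entry=0x4A007 [P=1 RW=1 US=1 PS=0]
  → PA=0x4A9E4  (2 entries read)
#4 VA=0x100096B (w,user):
  L0: frame=0x3E idx=8 entry=0x4D007 [P=1 RW=1 US=1 PS=0]
  L1: frame=0x4D idx=0 entry=0x50007 [P=1 RW=1 US=1 PS=0]
  → PA=0x5096B  (2 entries read)
#5 VA=0x260CFE5 (w,kernel):
  L0: frame=0x3E idx=19 entry=0x53007 [P=1 RW=1 US=1 PS=0]
  L1: frame=0x53 idx=12 entry=0x56007 [P=1 RW=1 US=1 PS=0]
  → PA=0x56FE5  (2 entries read)
#6 VA=0x221712B (w,user):
  L0: frame=0x3E idx=17 entry=0x58007 [P=1 RW=1 US=1 PS=0]
  L1: frame=0x58 idx=23 entry=0x33006 [P=0 RW=1 US=1 PS=0]
  ⇒ fault: PAGE_NOT_PRESENT  — 2 lookups

Access #4 fault: NONE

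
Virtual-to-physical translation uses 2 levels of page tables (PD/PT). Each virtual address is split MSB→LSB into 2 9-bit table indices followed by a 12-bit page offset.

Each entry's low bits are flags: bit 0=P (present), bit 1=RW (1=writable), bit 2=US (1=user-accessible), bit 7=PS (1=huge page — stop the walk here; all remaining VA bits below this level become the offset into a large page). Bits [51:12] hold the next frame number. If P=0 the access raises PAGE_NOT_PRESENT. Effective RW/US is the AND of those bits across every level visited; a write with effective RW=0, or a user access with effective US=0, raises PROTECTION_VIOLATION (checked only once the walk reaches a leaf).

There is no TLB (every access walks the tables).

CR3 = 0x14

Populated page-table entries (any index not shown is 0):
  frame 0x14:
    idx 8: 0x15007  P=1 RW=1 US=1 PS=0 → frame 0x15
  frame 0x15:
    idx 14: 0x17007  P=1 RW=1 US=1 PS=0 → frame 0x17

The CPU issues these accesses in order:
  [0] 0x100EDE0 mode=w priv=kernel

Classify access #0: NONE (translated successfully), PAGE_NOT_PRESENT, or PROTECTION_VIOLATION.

Per-access translation:
#0 VA=0x100EDE0 (w,kernel):
  [0] read 0x14 idx=8: raw=0x15007 flags P=1 W=1 U=1 S=0
  [1] read 0x15 idx=14: raw=0x17007 flags P=1 W=1 U=1 S=0
  ✓ 0x17DE0  — 2 lookups

Access #0 fault: NONE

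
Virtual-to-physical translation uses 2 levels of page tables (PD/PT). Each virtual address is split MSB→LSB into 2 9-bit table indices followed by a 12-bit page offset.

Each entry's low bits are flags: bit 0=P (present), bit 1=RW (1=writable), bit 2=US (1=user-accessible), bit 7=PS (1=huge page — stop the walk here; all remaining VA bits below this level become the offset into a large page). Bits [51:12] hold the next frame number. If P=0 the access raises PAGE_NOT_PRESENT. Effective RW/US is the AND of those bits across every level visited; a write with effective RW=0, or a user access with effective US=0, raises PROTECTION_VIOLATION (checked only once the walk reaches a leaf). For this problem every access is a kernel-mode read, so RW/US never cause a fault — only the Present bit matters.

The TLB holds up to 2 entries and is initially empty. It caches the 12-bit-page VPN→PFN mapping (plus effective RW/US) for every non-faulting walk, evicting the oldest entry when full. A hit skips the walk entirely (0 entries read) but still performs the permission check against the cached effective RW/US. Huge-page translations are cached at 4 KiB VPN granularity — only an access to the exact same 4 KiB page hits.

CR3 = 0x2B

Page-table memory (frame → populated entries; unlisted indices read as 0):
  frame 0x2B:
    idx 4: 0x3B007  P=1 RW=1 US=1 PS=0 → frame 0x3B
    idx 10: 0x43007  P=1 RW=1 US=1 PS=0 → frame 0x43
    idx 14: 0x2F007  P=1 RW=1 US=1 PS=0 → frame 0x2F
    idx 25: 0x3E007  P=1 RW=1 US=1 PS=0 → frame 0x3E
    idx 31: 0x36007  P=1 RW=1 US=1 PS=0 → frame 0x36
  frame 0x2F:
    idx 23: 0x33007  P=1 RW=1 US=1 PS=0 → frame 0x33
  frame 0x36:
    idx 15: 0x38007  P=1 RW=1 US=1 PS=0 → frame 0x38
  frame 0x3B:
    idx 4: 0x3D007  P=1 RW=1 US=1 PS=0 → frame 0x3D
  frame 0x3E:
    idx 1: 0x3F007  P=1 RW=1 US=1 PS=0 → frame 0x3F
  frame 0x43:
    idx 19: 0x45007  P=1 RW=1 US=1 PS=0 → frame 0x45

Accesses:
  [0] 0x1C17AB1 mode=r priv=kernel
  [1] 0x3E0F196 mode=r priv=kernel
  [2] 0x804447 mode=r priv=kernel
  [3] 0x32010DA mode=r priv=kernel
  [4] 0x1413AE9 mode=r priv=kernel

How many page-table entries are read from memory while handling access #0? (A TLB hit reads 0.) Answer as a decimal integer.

Trace:
#0 VA=0x1C17AB1 (r,kernel):
  [0] read 0x2B idx=14: raw=0x2F007 flags P=1 W=1 U=1 S=0
  [1] read 0x2F idx=23: raw=0x33007 flags P=1 W=1 U=1 S=0
  ✓ 0x33AB1  — 2 lookups
#1 VA=0x3E0F196 (r,kernel):
  [0] read 0x2B idx=31: raw=0x36007 flags P=1 W=1 U=1 S=0
  [1] read 0x36 idx=15: raw=0x38007 flags P=1 W=1 U=1 S=0
  ✓ 0x38196  — 2 lookups
#2 VA=0x804447 (r,kernel):
  [0] read 0x2B idx=4: raw=0x3B007 flags P=1 W=1 U=1 S=0
  [1] read 0x3B idx=4: raw=0x3D007 flags P=1 W=1 U=1 S=0
  ✓ 0x3D447  — 2 lookups
#3 VA=0x32010DA (r,kernel):
  [0] read 0x2B idx=25: raw=0x3E007 flags P=1 W=1 U=1 S=0
  [1] read 0x3E idx=1: raw=0x3F007 flags P=1 W=1 U=1 S=0
  ✓ 0x3F0DA  — 2 lookups
#4 VA=0x1413AE9 (r,kernel):
  [0] read 0x2B idx=10: raw=0x43007 flags P=1 W=1 U=1 S=0
  [1] read 0x43 idx=19: raw=0x45007 flags P=1 W=1 U=1 S=0
  ✓ 0x45AE9  — 2 lookups

Entries read for #0: 2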